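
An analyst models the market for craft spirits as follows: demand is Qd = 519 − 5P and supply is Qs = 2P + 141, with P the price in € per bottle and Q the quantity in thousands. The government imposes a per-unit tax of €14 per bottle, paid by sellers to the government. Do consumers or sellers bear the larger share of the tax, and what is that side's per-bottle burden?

Before the tax: set 519 − 5P = 2P + 141 → P* = €54, Q* = 249.
With the tax collected from sellers, supply shifts: Qs = 2(P − 14) + 141.
New equilibrium: consumers pay €58, sellers receive €44, Q = 229. (Wedge: Pb − Ps = 14.)
Per-bottle burden: consumers €4, sellers €10.
Sellers take the larger share because supply is less price-elastic here (demand slope 5 vs supply slope 2).
The less price-elastic side of the market bears the larger share of a per-unit tax.

Sellers bear the larger share: €10 per bottle.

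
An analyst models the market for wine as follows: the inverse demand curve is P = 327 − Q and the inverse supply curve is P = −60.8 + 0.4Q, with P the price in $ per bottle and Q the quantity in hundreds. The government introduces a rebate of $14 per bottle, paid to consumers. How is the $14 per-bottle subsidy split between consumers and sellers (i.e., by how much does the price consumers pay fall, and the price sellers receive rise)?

Inverting to Q(P) form: Qd = 327 − P; Qs = 2.5P + 152.
Without the subsidy, 327 − P = 2.5P + 152 gives 3.5P = 175, so P* = $50 and Q* = 277.
With a per-unit subsidy paid to consumers, each effectively pays P − 14, so demand becomes Qd = 327 − (P − 14).
Solving gives Q = 287 with consumers paying $40 and sellers receiving $54 (the $14 wedge).
Gain to consumers: $10; to sellers: $4. (They sum to $14.)

Consumers gain $10 per bottle; sellers gain $4 per bottle.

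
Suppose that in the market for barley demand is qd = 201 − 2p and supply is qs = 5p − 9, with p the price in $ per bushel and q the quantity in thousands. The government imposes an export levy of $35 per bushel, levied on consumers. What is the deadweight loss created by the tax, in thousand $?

Deadweight loss = $875 thousand.

Without the tax, 201 − 2p = 5p − 9 gives 7p = 210, so p* = $30 and q* = 141.
With the tax collected from consumers, demand (in seller-price terms) shifts: qd = 201 − 2(p + 35).
Solving gives q = 91 with consumers paying $55 and producers receiving $20 (the $35 wedge).
Quantity falls by |ΔQ| = |141 − 91| = 50.
DWL = ½ · t · |ΔQ| = ½ · 35 · 50 = $875.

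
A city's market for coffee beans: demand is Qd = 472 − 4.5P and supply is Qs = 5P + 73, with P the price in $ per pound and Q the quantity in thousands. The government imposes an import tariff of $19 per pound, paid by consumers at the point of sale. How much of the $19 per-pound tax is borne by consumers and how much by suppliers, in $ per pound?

Consumers bear $10 per pound; suppliers bear $9 per pound.

Before the tax: set 472 − 4.5P = 5P + 73 → P* = $42, Q* = 283.
With the tax collected from consumers, demand (in seller-price terms) shifts: Qd = 472 − 4.5(P + 19).
Solving gives Q = 238 with consumers paying $52 and suppliers receiving $33 (the $19 wedge).
Burden on consumers: $10; on suppliers: $9. (They sum to $19.)
The less price-elastic side of the market bears the larger share of a per-unit tax.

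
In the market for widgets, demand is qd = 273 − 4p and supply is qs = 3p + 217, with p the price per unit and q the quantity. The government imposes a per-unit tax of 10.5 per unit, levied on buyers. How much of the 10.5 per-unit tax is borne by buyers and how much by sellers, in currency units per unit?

Before the tax: set 273 − 4p = 3p + 217 → p* = 8, q* = 241.
With the tax collected from buyers, demand (in seller-price terms) shifts: qd = 273 − 4(p + 10.5).
New equilibrium: buyers pay 12.5, sellers receive 2, q = 223. (Wedge: pb − ps = 10.5.)
Burden on buyers: 4.5; on sellers: 6. (They sum to 10.5.)

Buyers bear 4.5 per unit; sellers bear 6 per unit.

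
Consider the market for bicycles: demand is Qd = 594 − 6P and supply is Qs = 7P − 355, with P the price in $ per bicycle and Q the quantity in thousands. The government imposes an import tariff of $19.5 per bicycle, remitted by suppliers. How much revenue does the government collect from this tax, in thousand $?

Before the tax: set 594 − 6P = 7P − 355 → P* = $73, Q* = 156.
With the tax collected from suppliers, supply shifts: Qs = 7(P − 19.5) − 355.
Solving gives Q = 93 with consumers paying $83.5 and suppliers receiving $64 (the $19.5 wedge).
Revenue = t · Q = 19.5 · 93 = $1813.5.

Tax revenue = $1813.5 thousand.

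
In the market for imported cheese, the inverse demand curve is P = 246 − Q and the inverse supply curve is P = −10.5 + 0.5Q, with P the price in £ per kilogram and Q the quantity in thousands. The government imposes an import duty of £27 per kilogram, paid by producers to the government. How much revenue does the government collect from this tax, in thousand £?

Tax revenue = £4131 thousand.

Rewrite in direct form: Qd = 246 − P and Qs = 2P + 21.
Without the tax, 246 − P = 2P + 21 gives 3P = 225, so P* = £75 and Q* = 171.
With the tax collected from producers, supply shifts: Qs = 2(P − 27) + 21.
New equilibrium: consumers pay £93, producers receive £66, Q = 153. (Wedge: Pb − Ps = 27.)
Revenue = t · Q = 27 · 153 = £4131.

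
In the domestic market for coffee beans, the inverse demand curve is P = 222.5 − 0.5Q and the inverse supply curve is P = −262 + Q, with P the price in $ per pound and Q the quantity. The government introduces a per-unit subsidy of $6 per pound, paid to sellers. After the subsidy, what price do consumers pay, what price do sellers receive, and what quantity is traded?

Rewrite in direct form: Qd = 445 − 2P and Qs = P + 262.
Before the subsidy: set 445 − 2P = P + 262 → P* = $61, Q* = 323.
With a per-unit subsidy paid to sellers, each receives P + 6 per unit sold, so supply becomes Qs = (P + 6) + 262.
Solving gives Q = 327 with consumers paying $59 and sellers receiving $65 (the $6 wedge).

Consumers pay $59; sellers receive $65; quantity = 327.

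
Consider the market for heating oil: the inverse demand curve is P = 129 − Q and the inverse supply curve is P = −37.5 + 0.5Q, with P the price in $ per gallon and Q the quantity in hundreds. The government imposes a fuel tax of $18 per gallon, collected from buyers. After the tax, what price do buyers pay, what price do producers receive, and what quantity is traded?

Rewrite in direct form: Qd = 129 − P and Qs = 2P + 75.
Before the tax: set 129 − P = 2P + 75 → P* = $18, Q* = 111.
With the tax collected from buyers, demand (in seller-price terms) shifts: Qd = 129 − (P + 18).
New equilibrium: buyers pay $30, producers receive $12, Q = 99. (Wedge: Pb − Ps = 18.)
The less price-elastic side of the market bears the larger share of a per-unit tax.

Buyers pay $30; producers receive $12; quantity = 99.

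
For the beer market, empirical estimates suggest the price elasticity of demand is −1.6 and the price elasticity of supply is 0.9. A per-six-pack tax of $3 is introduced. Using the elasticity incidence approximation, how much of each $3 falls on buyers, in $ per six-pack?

Incidence ratio: buyers' share ≈ εs / (εs + |εd|) = 0.9 / (0.9 + 1.6) = 0.36.
So buyers bear ≈ 0.36 × $3 = $1.08; suppliers bear $1.92.

Buyers bear ≈ $1.08 per six-pack.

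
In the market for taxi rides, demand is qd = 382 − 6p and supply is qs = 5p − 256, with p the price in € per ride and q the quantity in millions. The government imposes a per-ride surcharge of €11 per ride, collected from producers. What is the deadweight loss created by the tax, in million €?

Without the tax, 382 − 6p = 5p − 256 gives 11p = 638, so p* = €58 and q* = 34.
With the tax collected from producers, supply shifts: qs = 5(p − 11) − 256.
Solving gives q = 4 with buyers paying €63 and producers receiving €52 (the €11 wedge).
Quantity falls by |ΔQ| = |34 − 4| = 30.
DWL = ½ · t · |ΔQ| = ½ · 11 · 30 = €165.

Deadweight loss = €165 million.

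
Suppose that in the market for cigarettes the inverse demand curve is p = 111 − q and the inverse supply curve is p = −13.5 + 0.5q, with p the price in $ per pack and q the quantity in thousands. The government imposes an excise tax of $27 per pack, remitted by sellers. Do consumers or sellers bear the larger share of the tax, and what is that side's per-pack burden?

Inverting to q(p) form: qd = 111 − p; qs = 2p + 27.
Before the tax: set 111 − p = 2p + 27 → p* = $28, q* = 83.
With the tax collected from sellers, supply shifts: qs = 2(p − 27) + 27.
New equilibrium: consumers pay $46, sellers receive $19, q = 65. (Wedge: pb − ps = 27.)
Per-pack burden: consumers $18, sellers $9.
Consumers take the larger share because demand is less price-elastic here (demand slope 1 vs supply slope 2).
The less price-elastic side of the market bears the larger share of a per-unit tax.

Consumers bear the larger share: $18 per pack.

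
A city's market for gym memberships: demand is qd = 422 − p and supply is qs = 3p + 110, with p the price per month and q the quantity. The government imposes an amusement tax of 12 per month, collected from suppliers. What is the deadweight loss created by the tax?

Without the tax, 422 − p = 3p + 110 gives 4p = 312, so p* = 78 and q* = 344.
With the tax collected from suppliers, supply shifts: qs = 3(p − 12) + 110.
New equilibrium: consumers pay 87, suppliers receive 75, q = 335. (Wedge: pb − ps = 12.)
Quantity falls by |ΔQ| = |344 − 335| = 9.
DWL = ½ · t · |ΔQ| = ½ · 12 · 9 = 54.

Deadweight loss = 54.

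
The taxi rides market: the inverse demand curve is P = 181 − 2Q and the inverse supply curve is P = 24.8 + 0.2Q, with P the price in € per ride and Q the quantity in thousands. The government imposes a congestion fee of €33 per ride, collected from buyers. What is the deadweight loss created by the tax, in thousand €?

Deadweight loss = €247.5 thousand.

Rewrite in direct form: Qd = 90.5 − 0.5P and Qs = 5P − 124.
Before the tax: set 90.5 − 0.5P = 5P − 124 → P* = €39, Q* = 71.
With the tax collected from buyers, demand (in seller-price terms) shifts: Qd = 90.5 − 0.5(P + 33).
Solving gives Q = 56 with buyers paying €69 and suppliers receiving €36 (the €33 wedge).
Quantity falls by |ΔQ| = |71 − 56| = 15.
DWL = ½ · t · |ΔQ| = ½ · 33 · 15 = €247.5.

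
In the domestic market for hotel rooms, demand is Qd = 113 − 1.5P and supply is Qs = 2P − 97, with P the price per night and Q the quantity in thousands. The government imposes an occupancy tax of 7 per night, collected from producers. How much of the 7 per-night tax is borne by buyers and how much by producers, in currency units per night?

Before the tax: set 113 − 1.5P = 2P − 97 → P* = 60, Q* = 23.
With the tax collected from producers, supply shifts: Qs = 2(P − 7) − 97.
New equilibrium: buyers pay 64, producers receive 57, Q = 17. (Wedge: Pb − Ps = 7.)
Burden on buyers: 4; on producers: 3. (They sum to 7.)

Buyers bear 4 per night; producers bear 3 per night.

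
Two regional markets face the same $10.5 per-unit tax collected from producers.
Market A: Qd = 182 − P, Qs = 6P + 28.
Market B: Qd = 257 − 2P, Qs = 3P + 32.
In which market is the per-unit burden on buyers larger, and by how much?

Market A, by $2.7.

Market A: pre-tax P* = $22, Q* = 160; post-tax Q = 151; per-unit burden on buyers = $9.
Market B: pre-tax P* = $45, Q* = 167; post-tax Q = 154.4; per-unit burden on buyers = $6.3.
Difference: $9 vs $6.3 → market A is larger by $2.7.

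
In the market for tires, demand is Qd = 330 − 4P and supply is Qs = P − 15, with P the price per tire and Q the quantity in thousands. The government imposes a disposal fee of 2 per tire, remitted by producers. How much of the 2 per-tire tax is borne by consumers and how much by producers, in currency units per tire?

Before the tax: set 330 − 4P = P − 15 → P* = 69, Q* = 54.
With the tax collected from producers, supply shifts: Qs = (P − 2) − 15.
New equilibrium: consumers pay 69.4, producers receive 67.4, Q = 52.4. (Wedge: Pb − Ps = 2.)
Burden on consumers: 0.4; on producers: 1.6. (They sum to 2.)

Consumers bear 0.4 per tire; producers bear 1.6 per tire.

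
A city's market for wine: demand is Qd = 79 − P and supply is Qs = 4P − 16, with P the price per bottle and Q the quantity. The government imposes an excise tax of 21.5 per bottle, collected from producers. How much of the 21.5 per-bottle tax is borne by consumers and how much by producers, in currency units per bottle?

Consumers bear 17.2 per bottle; producers bear 4.3 per bottle.

Without the tax, 79 − P = 4P − 16 gives 5P = 95, so P* = 19 and Q* = 60.
With the tax collected from producers, supply shifts: Qs = 4(P − 21.5) − 16.
Solving gives Q = 42.8 with consumers paying 36.2 and producers receiving 14.7 (the 21.5 wedge).
Burden on consumers: 17.2; on producers: 4.3. (They sum to 21.5.)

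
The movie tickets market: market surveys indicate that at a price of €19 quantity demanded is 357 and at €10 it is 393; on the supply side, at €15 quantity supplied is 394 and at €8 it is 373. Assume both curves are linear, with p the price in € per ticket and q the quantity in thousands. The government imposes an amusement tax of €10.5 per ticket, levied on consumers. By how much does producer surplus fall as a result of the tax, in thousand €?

Demand slope: (393 − 357)/(10 − 19) = -4, so qd = 433 − 4p.
Supply slope: (373 − 394)/(8 − 15) = 3, so qs = 3p + 349.
Without the tax, 433 − 4p = 3p + 349 gives 7p = 84, so p* = €12 and q* = 385.
With the tax collected from consumers, demand (in seller-price terms) shifts: qd = 433 − 4(p + 10.5).
Solving gives q = 367 with consumers paying €16.5 and producers receiving €6 (the €10.5 wedge).
ΔPS is the trapezoid between Q = 367 and Q = 385 of height €6: ½ · (385 + 367) · 6 = €2256.

Producer surplus falls by €2256 thousand.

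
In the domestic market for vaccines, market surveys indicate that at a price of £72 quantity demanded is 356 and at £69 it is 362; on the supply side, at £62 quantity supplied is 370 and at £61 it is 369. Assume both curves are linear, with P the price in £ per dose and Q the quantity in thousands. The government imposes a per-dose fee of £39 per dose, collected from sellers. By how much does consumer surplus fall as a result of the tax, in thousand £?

Demand slope: (362 − 356)/(69 − 72) = -2, so Qd = 500 − 2P.
Supply slope: (369 − 370)/(61 − 62) = 1, so Qs = P + 308.
Before the tax: set 500 − 2P = P + 308 → P* = £64, Q* = 372.
With the tax collected from sellers, supply shifts: Qs = (P − 39) + 308.
Solving gives Q = 346 with consumers paying £77 and sellers receiving £38 (the £39 wedge).
ΔCS is the trapezoid between Q = 346 and Q = 372 of height £13: ½ · (372 + 346) · 13 = £4667.

Consumer surplus falls by £4667 thousand.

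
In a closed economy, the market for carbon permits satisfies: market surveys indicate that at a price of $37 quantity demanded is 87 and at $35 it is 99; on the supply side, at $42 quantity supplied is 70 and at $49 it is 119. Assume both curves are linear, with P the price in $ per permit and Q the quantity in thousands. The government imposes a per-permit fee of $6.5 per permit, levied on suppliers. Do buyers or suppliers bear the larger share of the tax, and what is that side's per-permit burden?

Buyers bear the larger share: $3.5 per permit.

Demand slope: (99 − 87)/(35 − 37) = -6, so Qd = 309 − 6P.
Supply slope: (119 − 70)/(49 − 42) = 7, so Qs = 7P − 224.
Before the tax: set 309 − 6P = 7P − 224 → P* = $41, Q* = 63.
With the tax collected from suppliers, supply shifts: Qs = 7(P − 6.5) − 224.
New equilibrium: buyers pay $44.5, suppliers receive $38, Q = 42. (Wedge: Pb − Ps = 6.5.)
Per-permit burden: buyers $3.5, suppliers $3.
Buyers take the larger share because demand is less price-elastic here (demand slope 6 vs supply slope 7).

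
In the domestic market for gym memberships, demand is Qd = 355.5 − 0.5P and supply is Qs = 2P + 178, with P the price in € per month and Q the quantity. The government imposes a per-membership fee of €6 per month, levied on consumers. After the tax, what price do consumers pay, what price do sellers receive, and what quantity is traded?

Without the tax, 355.5 − 0.5P = 2P + 178 gives 2.5P = 177.5, so P* = €71 and Q* = 320.
With the tax collected from consumers, demand (in seller-price terms) shifts: Qd = 355.5 − 0.5(P + 6).
New equilibrium: consumers pay €75.8, sellers receive €69.8, Q = 317.6. (Wedge: Pb − Ps = 6.)
The less price-elastic side of the market bears the larger share of a per-unit tax.

Consumers pay €75.8; sellers receive €69.8; quantity = 317.6.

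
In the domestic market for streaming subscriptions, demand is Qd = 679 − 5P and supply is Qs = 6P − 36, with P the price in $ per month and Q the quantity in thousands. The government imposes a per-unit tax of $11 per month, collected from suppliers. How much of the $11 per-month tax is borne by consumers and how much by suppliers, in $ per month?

Without the tax, 679 − 5P = 6P − 36 gives 11P = 715, so P* = $65 and Q* = 354.
With the tax collected from suppliers, supply shifts: Qs = 6(P − 11) − 36.
New equilibrium: consumers pay $71, suppliers receive $60, Q = 324. (Wedge: Pb − Ps = 11.)
Burden on consumers: $6; on suppliers: $5. (They sum to $11.)
The less price-elastic side of the market bears the larger share of a per-unit tax.

Consumers bear $6 per month; suppliers bear $5 per month.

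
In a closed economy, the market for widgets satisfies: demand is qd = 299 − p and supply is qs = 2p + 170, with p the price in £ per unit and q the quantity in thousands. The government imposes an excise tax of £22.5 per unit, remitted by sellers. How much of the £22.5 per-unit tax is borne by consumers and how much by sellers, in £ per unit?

Consumers bear £15 per unit; sellers bear £7.5 per unit.

Before the tax: set 299 − p = 2p + 170 → p* = £43, q* = 256.
With the tax collected from sellers, supply shifts: qs = 2(p − 22.5) + 170.
Solving gives q = 241 with consumers paying £58 and sellers receiving £35.5 (the £22.5 wedge).
Burden on consumers: £15; on sellers: £7.5. (They sum to £22.5.)
The less price-elastic side of the market bears the larger share of a per-unit tax.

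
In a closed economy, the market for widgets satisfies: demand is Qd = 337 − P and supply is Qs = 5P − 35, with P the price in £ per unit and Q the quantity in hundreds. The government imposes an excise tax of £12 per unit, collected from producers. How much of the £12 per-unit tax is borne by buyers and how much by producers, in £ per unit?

Before the tax: set 337 − P = 5P − 35 → P* = £62, Q* = 275.
With the tax collected from producers, supply shifts: Qs = 5(P − 12) − 35.
Solving gives Q = 265 with buyers paying £72 and producers receiving £60 (the £12 wedge).
Burden on buyers: £10; on producers: £2. (They sum to £12.)

Buyers bear £10 per unit; producers bear £2 per unit.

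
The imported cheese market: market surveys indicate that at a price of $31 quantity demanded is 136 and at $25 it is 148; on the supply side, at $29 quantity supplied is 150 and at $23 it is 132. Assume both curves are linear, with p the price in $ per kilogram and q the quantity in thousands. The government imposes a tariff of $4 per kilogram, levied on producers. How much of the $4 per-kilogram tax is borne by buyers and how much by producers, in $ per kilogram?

Buyers bear $2.4 per kilogram; producers bear $1.6 per kilogram.

Demand slope: (148 − 136)/(25 − 31) = -2, so qd = 198 − 2p.
Supply slope: (132 − 150)/(23 − 29) = 3, so qs = 3p + 63.
Without the tax, 198 − 2p = 3p + 63 gives 5p = 135, so p* = $27 and q* = 144.
With the tax collected from producers, supply shifts: qs = 3(p − 4) + 63.
New equilibrium: buyers pay $29.4, producers receive $25.4, q = 139.2. (Wedge: pb − ps = 4.)
Burden on buyers: $2.4; on producers: $1.6. (They sum to $4.)
The less price-elastic side of the market bears the larger share of a per-unit tax.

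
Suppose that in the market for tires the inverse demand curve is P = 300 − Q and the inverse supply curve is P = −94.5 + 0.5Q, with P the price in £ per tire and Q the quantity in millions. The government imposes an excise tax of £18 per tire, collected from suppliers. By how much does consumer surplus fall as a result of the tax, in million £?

Consumer surplus falls by £3084 million.

Inverting to Q(P) form: Qd = 300 − P; Qs = 2P + 189.
Without the tax, 300 − P = 2P + 189 gives 3P = 111, so P* = £37 and Q* = 263.
With the tax collected from suppliers, supply shifts: Qs = 2(P − 18) + 189.
New equilibrium: consumers pay £49, suppliers receive £31, Q = 251. (Wedge: Pb − Ps = 18.)
ΔCS is the trapezoid between Q = 251 and Q = 263 of height £12: ½ · (263 + 251) · 12 = £3084.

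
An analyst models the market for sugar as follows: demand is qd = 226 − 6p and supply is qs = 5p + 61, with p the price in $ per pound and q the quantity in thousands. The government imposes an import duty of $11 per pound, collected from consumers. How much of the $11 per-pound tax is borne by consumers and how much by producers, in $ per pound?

Consumers bear $5 per pound; producers bear $6 per pound.

Before the tax: set 226 − 6p = 5p + 61 → p* = $15, q* = 136.
With the tax collected from consumers, demand (in seller-price terms) shifts: qd = 226 − 6(p + 11).
Solving gives q = 106 with consumers paying $20 and producers receiving $9 (the $11 wedge).
Burden on consumers: $5; on producers: $6. (They sum to $11.)
The less price-elastic side of the market bears the larger share of a per-unit tax.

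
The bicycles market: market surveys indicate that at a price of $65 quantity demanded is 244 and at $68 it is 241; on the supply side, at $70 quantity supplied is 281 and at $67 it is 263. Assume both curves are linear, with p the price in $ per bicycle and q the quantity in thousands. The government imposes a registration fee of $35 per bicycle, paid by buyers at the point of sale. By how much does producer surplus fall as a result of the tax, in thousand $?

Producer surplus falls by $1150 thousand.

Demand slope: (241 − 244)/(68 − 65) = -1, so qd = 309 − p.
Supply slope: (263 − 281)/(67 − 70) = 6, so qs = 6p − 139.
Without the tax, 309 − p = 6p − 139 gives 7p = 448, so p* = $64 and q* = 245.
With the tax collected from buyers, demand (in seller-price terms) shifts: qd = 309 − (p + 35).
Solving gives q = 215 with buyers paying $94 and sellers receiving $59 (the $35 wedge).
ΔPS is the trapezoid between Q = 215 and Q = 245 of height $5: ½ · (245 + 215) · 5 = $1150.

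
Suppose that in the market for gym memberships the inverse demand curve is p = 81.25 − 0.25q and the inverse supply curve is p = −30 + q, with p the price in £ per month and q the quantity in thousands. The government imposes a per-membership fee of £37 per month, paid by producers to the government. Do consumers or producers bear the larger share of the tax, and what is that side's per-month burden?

Rewrite in direct form: qd = 325 − 4p and qs = p + 30.
Without the tax, 325 − 4p = p + 30 gives 5p = 295, so p* = £59 and q* = 89.
With the tax collected from producers, supply shifts: qs = (p − 37) + 30.
New equilibrium: consumers pay £66.4, producers receive £29.4, q = 59.4. (Wedge: pb − ps = 37.)
Per-month burden: consumers £7.4, producers £29.6.
Producers take the larger share because supply is less price-elastic here (demand slope 4 vs supply slope 1).
The less price-elastic side of the market bears the larger share of a per-unit tax.

Producers bear the larger share: £29.6 per month.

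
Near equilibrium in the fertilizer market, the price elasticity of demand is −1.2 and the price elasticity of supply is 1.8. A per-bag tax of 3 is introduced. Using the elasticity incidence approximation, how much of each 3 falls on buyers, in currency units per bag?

Buyers bear ≈ 1.8 per bag.

Incidence ratio: buyers' share ≈ εs / (εs + |εd|) = 1.8 / (1.8 + 1.2) = 0.6.
So buyers bear ≈ 0.6 × 3 = 1.8; suppliers bear 1.2.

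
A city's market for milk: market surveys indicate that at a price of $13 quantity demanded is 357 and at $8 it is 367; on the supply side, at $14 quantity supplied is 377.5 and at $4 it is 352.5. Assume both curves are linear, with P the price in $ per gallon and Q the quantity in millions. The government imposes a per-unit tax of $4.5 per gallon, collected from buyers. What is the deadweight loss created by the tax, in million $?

Demand slope: (367 − 357)/(8 − 13) = -2, so Qd = 383 − 2P.
Supply slope: (352.5 − 377.5)/(4 − 14) = 2.5, so Qs = 2.5P + 342.5.
Before the tax: set 383 − 2P = 2.5P + 342.5 → P* = $9, Q* = 365.
With the tax collected from buyers, demand (in seller-price terms) shifts: Qd = 383 − 2(P + 4.5).
New equilibrium: buyers pay $11.5, sellers receive $7, Q = 360. (Wedge: Pb − Ps = 4.5.)
Quantity falls by |ΔQ| = |365 − 360| = 5.
DWL = ½ · t · |ΔQ| = ½ · 4.5 · 5 = $11.25.

Deadweight loss = $11.25 million.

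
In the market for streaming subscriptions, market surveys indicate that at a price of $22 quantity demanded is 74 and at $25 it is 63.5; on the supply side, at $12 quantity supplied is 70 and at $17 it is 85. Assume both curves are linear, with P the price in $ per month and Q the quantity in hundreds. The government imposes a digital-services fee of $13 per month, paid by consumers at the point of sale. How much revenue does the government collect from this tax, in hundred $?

Demand slope: (63.5 − 74)/(25 − 22) = -3.5, so Qd = 151 − 3.5P.
Supply slope: (85 − 70)/(17 − 12) = 3, so Qs = 3P + 34.
Without the tax, 151 − 3.5P = 3P + 34 gives 6.5P = 117, so P* = $18 and Q* = 88.
With the tax collected from consumers, demand (in seller-price terms) shifts: Qd = 151 − 3.5(P + 13).
New equilibrium: consumers pay $24, suppliers receive $11, Q = 67. (Wedge: Pb − Ps = 13.)
Revenue = t · Q = 13 · 67 = $871.

Tax revenue = $871 hundred.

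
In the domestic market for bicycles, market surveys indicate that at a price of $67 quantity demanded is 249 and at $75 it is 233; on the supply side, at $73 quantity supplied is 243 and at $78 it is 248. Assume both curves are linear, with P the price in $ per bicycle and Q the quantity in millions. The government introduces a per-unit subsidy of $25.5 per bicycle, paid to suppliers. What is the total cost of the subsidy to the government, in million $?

Government outlay = $6579 million.

Demand slope: (233 − 249)/(75 − 67) = -2, so Qd = 383 − 2P.
Supply slope: (248 − 243)/(78 − 73) = 1, so Qs = P + 170.
Before the subsidy: set 383 − 2P = P + 170 → P* = $71, Q* = 241.
With a per-unit subsidy paid to suppliers, each receives P + 25.5 per unit sold, so supply becomes Qs = (P + 25.5) + 170.
New equilibrium: buyers pay $62.5, suppliers receive $88, Q = 258. (Wedge: Pb − Ps = −25.5.)
Outlay = t · Q = 25.5 · 258 = $6579.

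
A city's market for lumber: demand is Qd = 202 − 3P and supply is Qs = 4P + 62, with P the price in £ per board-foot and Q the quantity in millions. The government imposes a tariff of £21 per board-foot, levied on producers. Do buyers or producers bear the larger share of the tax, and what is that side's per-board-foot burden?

Before the tax: set 202 − 3P = 4P + 62 → P* = £20, Q* = 142.
With the tax collected from producers, supply shifts: Qs = 4(P − 21) + 62.
Solving gives Q = 106 with buyers paying £32 and producers receiving £11 (the £21 wedge).
Per-board-foot burden: buyers £12, producers £9.
Buyers take the larger share because demand is less price-elastic here (demand slope 3 vs supply slope 4).
The less price-elastic side of the market bears the larger share of a per-unit tax.

Buyers bear the larger share: £12 per board-foot.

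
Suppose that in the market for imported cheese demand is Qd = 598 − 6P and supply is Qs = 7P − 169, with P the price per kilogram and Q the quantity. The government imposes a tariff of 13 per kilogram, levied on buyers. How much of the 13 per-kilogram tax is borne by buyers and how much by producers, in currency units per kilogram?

Buyers bear 7 per kilogram; producers bear 6 per kilogram.

Without the tax, 598 − 6P = 7P − 169 gives 13P = 767, so P* = 59 and Q* = 244.
With the tax collected from buyers, demand (in seller-price terms) shifts: Qd = 598 − 6(P + 13).
Solving gives Q = 202 with buyers paying 66 and producers receiving 53 (the 13 wedge).
Burden on buyers: 7; on producers: 6. (They sum to 13.)
The less price-elastic side of the market bears the larger share of a per-unit tax.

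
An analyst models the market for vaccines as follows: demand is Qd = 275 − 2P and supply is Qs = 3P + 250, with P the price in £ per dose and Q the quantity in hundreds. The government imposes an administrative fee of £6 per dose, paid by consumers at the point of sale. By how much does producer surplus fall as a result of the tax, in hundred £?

Producer surplus falls by £627.36 hundred.

Without the tax, 275 − 2P = 3P + 250 gives 5P = 25, so P* = £5 and Q* = 265.
With the tax collected from consumers, demand (in seller-price terms) shifts: Qd = 275 − 2(P + 6).
New equilibrium: consumers pay £8.6, suppliers receive £2.6, Q = 257.8. (Wedge: Pb − Ps = 6.)
ΔPS is the trapezoid between Q = 257.8 and Q = 265 of height £2.4: ½ · (265 + 257.8) · 2.4 = £627.36.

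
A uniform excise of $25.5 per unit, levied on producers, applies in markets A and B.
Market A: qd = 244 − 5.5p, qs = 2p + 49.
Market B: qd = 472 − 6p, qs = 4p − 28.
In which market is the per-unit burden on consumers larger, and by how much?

Market A: pre-tax p* = $26, q* = 101; post-tax q = 63.6; per-unit burden on consumers = $6.8.
Market B: pre-tax p* = $50, q* = 172; post-tax q = 110.8; per-unit burden on consumers = $10.2.
Difference: $6.8 vs $10.2 → market B is larger by $3.4.

Market B, by $3.4.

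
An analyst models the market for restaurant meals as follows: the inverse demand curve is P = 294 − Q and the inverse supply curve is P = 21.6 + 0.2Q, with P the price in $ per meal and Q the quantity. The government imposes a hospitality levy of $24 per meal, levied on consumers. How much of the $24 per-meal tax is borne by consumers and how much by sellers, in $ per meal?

Rewrite in direct form: Qd = 294 − P and Qs = 5P − 108.
Before the tax: set 294 − P = 5P − 108 → P* = $67, Q* = 227.
With the tax collected from consumers, demand (in seller-price terms) shifts: Qd = 294 − (P + 24).
Solving gives Q = 207 with consumers paying $87 and sellers receiving $63 (the $24 wedge).
Burden on consumers: $20; on sellers: $4. (They sum to $24.)

Consumers bear $20 per meal; sellers bear $4 per meal.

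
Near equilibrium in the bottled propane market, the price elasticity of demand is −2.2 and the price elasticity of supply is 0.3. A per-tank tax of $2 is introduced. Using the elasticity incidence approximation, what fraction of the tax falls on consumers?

Consumers' share ≈ 0.12.

Incidence ratio: consumers' share ≈ εs / (εs + |εd|) = 0.3 / (0.3 + 2.2) = 0.12.
Supply is the less elastic side, so consumers bear the smaller share.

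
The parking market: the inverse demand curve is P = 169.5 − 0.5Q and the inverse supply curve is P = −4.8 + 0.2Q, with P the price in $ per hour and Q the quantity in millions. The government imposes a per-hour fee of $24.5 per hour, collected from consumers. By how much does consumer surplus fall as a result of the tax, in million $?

Consumer surplus falls by $4051.25 million.

Inverting to Q(P) form: Qd = 339 − 2P; Qs = 5P + 24.
Before the tax: set 339 − 2P = 5P + 24 → P* = $45, Q* = 249.
With the tax collected from consumers, demand (in seller-price terms) shifts: Qd = 339 − 2(P + 24.5).
Solving gives Q = 214 with consumers paying $62.5 and sellers receiving $38 (the $24.5 wedge).
ΔCS is the trapezoid between Q = 214 and Q = 249 of height $17.5: ½ · (249 + 214) · 17.5 = $4051.25.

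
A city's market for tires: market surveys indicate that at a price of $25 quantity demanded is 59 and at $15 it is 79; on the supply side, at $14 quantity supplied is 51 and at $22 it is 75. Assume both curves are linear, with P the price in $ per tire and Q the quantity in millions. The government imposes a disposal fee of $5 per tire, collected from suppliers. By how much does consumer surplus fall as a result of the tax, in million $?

Consumer surplus falls by $198 million.

Demand slope: (79 − 59)/(15 − 25) = -2, so Qd = 109 − 2P.
Supply slope: (75 − 51)/(22 − 14) = 3, so Qs = 3P + 9.
Without the tax, 109 − 2P = 3P + 9 gives 5P = 100, so P* = $20 and Q* = 69.
With the tax collected from suppliers, supply shifts: Qs = 3(P − 5) + 9.
New equilibrium: buyers pay $23, suppliers receive $18, Q = 63. (Wedge: Pb − Ps = 5.)
ΔCS is the trapezoid between Q = 63 and Q = 69 of height $3: ½ · (69 + 63) · 3 = $198.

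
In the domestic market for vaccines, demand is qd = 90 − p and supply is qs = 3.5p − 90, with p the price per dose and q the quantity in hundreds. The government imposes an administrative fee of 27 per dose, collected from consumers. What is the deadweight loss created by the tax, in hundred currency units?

Without the tax, 90 − p = 3.5p − 90 gives 4.5p = 180, so p* = 40 and q* = 50.
With the tax collected from consumers, demand (in seller-price terms) shifts: qd = 90 − (p + 27).
Solving gives q = 29 with consumers paying 61 and sellers receiving 34 (the 27 wedge).
Quantity falls by |ΔQ| = |50 − 29| = 21.
DWL = ½ · t · |ΔQ| = ½ · 27 · 21 = 283.5.

Deadweight loss = 283.5 hundred.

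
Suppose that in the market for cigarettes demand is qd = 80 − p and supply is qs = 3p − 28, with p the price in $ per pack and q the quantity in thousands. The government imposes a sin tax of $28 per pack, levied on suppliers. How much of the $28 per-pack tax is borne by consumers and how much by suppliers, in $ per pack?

Consumers bear $21 per pack; suppliers bear $7 per pack.

Without the tax, 80 − p = 3p − 28 gives 4p = 108, so p* = $27 and q* = 53.
With the tax collected from suppliers, supply shifts: qs = 3(p − 28) − 28.
Solving gives q = 32 with consumers paying $48 and suppliers receiving $20 (the $28 wedge).
Burden on consumers: $21; on suppliers: $7. (They sum to $28.)
The less price-elastic side of the market bears the larger share of a per-unit tax.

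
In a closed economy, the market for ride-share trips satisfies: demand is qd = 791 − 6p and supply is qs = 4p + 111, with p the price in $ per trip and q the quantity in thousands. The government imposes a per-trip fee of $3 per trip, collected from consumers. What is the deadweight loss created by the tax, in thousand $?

Without the tax, 791 − 6p = 4p + 111 gives 10p = 680, so p* = $68 and q* = 383.
With the tax collected from consumers, demand (in seller-price terms) shifts: qd = 791 − 6(p + 3).
New equilibrium: consumers pay $69.2, suppliers receive $66.2, q = 375.8. (Wedge: pb − ps = 3.)
Quantity falls by |ΔQ| = |383 − 375.8| = 7.2.
DWL = ½ · t · |ΔQ| = ½ · 3 · 7.2 = $10.8.

Deadweight loss = $10.8 thousand.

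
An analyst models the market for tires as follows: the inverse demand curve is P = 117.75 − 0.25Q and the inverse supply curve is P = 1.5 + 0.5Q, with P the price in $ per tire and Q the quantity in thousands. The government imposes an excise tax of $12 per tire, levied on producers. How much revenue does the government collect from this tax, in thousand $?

Rewrite in direct form: Qd = 471 − 4P and Qs = 2P − 3.
Without the tax, 471 − 4P = 2P − 3 gives 6P = 474, so P* = $79 and Q* = 155.
With the tax collected from producers, supply shifts: Qs = 2(P − 12) − 3.
New equilibrium: consumers pay $83, producers receive $71, Q = 139. (Wedge: Pb − Ps = 12.)
Revenue = t · Q = 12 · 139 = $1668.

Tax revenue = $1668 thousand.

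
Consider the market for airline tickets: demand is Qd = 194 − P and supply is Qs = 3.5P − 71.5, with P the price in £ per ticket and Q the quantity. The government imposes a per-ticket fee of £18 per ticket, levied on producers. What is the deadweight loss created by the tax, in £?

Deadweight loss = £126.

Before the tax: set 194 − P = 3.5P − 71.5 → P* = £59, Q* = 135.
With the tax collected from producers, supply shifts: Qs = 3.5(P − 18) − 71.5.
New equilibrium: consumers pay £73, producers receive £55, Q = 121. (Wedge: Pb − Ps = 18.)
Quantity falls by |ΔQ| = |135 − 121| = 14.
DWL = ½ · t · |ΔQ| = ½ · 18 · 14 = £126.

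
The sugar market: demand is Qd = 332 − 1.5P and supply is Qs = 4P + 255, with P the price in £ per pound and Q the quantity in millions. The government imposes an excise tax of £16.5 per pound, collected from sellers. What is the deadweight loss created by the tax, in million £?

Deadweight loss = £148.5 million.

Before the tax: set 332 − 1.5P = 4P + 255 → P* = £14, Q* = 311.
With the tax collected from sellers, supply shifts: Qs = 4(P − 16.5) + 255.
Solving gives Q = 293 with buyers paying £26 and sellers receiving £9.5 (the £16.5 wedge).
Quantity falls by |ΔQ| = |311 − 293| = 18.
DWL = ½ · t · |ΔQ| = ½ · 16.5 · 18 = £148.5.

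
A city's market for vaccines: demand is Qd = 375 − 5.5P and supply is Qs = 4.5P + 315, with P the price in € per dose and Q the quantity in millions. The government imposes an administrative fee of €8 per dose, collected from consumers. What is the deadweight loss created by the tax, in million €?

Without the tax, 375 − 5.5P = 4.5P + 315 gives 10P = 60, so P* = €6 and Q* = 342.
With the tax collected from consumers, demand (in seller-price terms) shifts: Qd = 375 − 5.5(P + 8).
New equilibrium: consumers pay €9.6, sellers receive €1.6, Q = 322.2. (Wedge: Pb − Ps = 8.)
Quantity falls by |ΔQ| = |342 − 322.2| = 19.8.
DWL = ½ · t · |ΔQ| = ½ · 8 · 19.8 = €79.2.

Deadweight loss = €79.2 million.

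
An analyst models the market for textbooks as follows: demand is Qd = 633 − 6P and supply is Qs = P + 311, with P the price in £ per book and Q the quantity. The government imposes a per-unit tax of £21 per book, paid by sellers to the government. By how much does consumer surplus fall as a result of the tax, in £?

Consumer surplus falls by £1044.

Before the tax: set 633 − 6P = P + 311 → P* = £46, Q* = 357.
With the tax collected from sellers, supply shifts: Qs = (P − 21) + 311.
New equilibrium: buyers pay £49, sellers receive £28, Q = 339. (Wedge: Pb − Ps = 21.)
ΔCS is the trapezoid between Q = 339 and Q = 357 of height £3: ½ · (357 + 339) · 3 = £1044.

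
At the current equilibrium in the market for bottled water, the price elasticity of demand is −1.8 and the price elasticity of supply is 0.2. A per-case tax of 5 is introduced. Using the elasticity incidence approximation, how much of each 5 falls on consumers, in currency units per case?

Consumers bear ≈ 0.5 per case.

Incidence ratio: consumers' share ≈ εs / (εs + |εd|) = 0.2 / (0.2 + 1.8) = 0.1.
So consumers bear ≈ 0.1 × 5 = 0.5; suppliers bear 4.5.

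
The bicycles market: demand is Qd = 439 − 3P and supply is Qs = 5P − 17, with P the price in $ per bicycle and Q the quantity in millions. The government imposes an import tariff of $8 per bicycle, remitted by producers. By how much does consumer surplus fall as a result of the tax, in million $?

Without the tax, 439 − 3P = 5P − 17 gives 8P = 456, so P* = $57 and Q* = 268.
With the tax collected from producers, supply shifts: Qs = 5(P − 8) − 17.
Solving gives Q = 253 with consumers paying $62 and producers receiving $54 (the $8 wedge).
ΔCS is the trapezoid between Q = 253 and Q = 268 of height $5: ½ · (268 + 253) · 5 = $1302.5.

Consumer surplus falls by $1302.5 million.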